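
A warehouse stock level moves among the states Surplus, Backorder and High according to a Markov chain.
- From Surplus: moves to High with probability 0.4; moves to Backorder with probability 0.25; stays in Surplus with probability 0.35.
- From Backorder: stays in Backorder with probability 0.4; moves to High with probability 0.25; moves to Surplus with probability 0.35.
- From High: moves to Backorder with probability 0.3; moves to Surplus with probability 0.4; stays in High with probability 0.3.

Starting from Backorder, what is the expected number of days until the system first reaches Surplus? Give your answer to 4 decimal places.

Let t(s) be the expected number of days to first reach Surplus from state s, with t(Surplus) = 0. Conditioning on the first day:
t(Backorder) = 1 + 0.4·t(Backorder) + 0.25·t(High)
t(High) = 1 + 0.3·t(Backorder) + 0.3·t(High)
Solving: t(Backorder) = 2.7536, t(High) = 2.6087.
Expected days from Backorder to Surplus: 2.7536.

2.7536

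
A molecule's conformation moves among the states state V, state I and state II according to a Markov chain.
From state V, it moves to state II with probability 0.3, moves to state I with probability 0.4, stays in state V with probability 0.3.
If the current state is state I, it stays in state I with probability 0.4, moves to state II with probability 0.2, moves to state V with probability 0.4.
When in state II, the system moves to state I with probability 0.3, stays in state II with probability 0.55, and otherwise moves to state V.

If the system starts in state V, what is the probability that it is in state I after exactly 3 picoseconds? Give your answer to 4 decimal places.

Propagate the distribution vector 3 picoseconds from state V.
After 0 picoseconds: (1.0000, 0.0000, 0.0000)
After 1 picosecond: (0.3000, 0.4000, 0.3000)
After 2 picoseconds: (0.2950, 0.3700, 0.3350)
After 3 picoseconds: (0.2868, 0.3665, 0.3468)
P(in state I after 3 picoseconds) = 0.3665

0.3665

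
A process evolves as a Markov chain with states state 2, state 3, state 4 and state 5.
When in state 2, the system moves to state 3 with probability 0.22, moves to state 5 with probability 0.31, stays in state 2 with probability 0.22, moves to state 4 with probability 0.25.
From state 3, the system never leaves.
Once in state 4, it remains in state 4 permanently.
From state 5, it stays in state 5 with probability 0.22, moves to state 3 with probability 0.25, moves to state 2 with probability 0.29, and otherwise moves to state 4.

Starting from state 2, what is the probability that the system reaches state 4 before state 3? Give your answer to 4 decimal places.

0.5196

Let h(s) be the probability of absorption at state 4 starting from transient state s. Then h(state 4) = 1 and h(state 3) = 0. By first-step analysis:
h(state 2) = 0.22·h(state 2) + 0.22·0 + 0.25·1 + 0.31·h(state 5)
h(state 5) = 0.29·h(state 2) + 0.25·0 + 0.24·1 + 0.22·h(state 5)
Solving: h(state 2) = 0.5196, h(state 5) = 0.5009.
Starting from state 2, the probability is 0.5196.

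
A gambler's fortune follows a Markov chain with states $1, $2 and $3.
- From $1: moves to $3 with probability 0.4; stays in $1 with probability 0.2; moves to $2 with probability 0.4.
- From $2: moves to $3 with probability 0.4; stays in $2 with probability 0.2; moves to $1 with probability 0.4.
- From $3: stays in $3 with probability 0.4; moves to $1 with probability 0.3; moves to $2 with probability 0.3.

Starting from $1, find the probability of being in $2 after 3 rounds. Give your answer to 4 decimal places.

0.3040

Propagate the distribution vector 3 rounds from $1.
After 0 rounds: (1.0000, 0.0000, 0.0000)
After 1 round: (0.2000, 0.4000, 0.4000)
After 2 rounds: (0.3200, 0.2800, 0.4000)
After 3 rounds: (0.2960, 0.3040, 0.4000)
P(in $2 after 3 rounds) = 0.3040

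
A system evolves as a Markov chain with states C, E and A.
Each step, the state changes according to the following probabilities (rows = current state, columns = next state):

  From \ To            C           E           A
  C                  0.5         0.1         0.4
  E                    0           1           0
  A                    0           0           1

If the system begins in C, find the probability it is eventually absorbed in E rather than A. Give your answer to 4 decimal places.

Let h(s) be the probability of absorption at E starting from transient state s. Then h(E) = 1 and h(A) = 0. By first-step analysis:
h(C) = 0.5·h(C) + 0.1·1 + 0.4·0
Solving: h(C) = 0.2000.
Starting from C, the probability is 0.2000.

0.2000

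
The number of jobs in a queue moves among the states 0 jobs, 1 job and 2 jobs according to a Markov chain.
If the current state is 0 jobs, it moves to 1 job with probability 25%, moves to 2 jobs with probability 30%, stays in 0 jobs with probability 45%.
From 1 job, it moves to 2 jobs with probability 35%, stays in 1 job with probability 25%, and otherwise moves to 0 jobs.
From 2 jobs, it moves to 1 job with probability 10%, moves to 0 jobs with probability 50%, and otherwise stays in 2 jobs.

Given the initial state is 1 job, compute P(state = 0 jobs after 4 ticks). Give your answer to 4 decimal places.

0.4573

Propagate the distribution vector 4 ticks from 1 job.
After 0 ticks: (0.0000, 1.0000, 0.0000)
After 1 tick: (0.4000, 0.2500, 0.3500)
After 2 ticks: (0.4550, 0.1975, 0.3475)
After 3 ticks: (0.4575, 0.1979, 0.3446)
After 4 ticks: (0.4573, 0.1983, 0.3444)
P(in 0 jobs after 4 ticks) = 0.4573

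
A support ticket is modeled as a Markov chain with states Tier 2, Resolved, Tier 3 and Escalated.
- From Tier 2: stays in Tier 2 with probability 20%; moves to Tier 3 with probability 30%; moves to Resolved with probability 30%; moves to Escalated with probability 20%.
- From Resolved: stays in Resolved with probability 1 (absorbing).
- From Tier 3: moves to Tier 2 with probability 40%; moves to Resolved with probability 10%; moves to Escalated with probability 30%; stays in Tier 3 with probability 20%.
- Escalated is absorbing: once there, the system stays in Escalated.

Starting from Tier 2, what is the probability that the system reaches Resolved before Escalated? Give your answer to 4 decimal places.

0.5192

Let h(s) be the probability of absorption at Resolved starting from transient state s. Then h(Resolved) = 1 and h(Escalated) = 0. By first-step analysis:
h(Tier 2) = 0.2·h(Tier 2) + 0.3·1 + 0.3·h(Tier 3) + 0.2·0
h(Tier 3) = 0.4·h(Tier 2) + 0.1·1 + 0.2·h(Tier 3) + 0.3·0
Solving: h(Tier 2) = 0.5192, h(Tier 3) = 0.3846.
Starting from Tier 2, the probability is 0.5192.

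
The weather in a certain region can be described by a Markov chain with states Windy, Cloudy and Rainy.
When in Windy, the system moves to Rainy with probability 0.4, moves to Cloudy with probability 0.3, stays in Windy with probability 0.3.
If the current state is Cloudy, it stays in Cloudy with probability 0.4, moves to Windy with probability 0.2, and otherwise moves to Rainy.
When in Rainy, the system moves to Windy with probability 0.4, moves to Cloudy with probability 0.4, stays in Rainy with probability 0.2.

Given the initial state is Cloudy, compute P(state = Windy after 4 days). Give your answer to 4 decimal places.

0.2966

Propagate the distribution vector 4 days from Cloudy.
After 0 days: (0.0000, 1.0000, 0.0000)
After 1 day: (0.2000, 0.4000, 0.4000)
After 2 days: (0.3000, 0.3800, 0.3200)
After 3 days: (0.2940, 0.3700, 0.3360)
After 4 days: (0.2966, 0.3706, 0.3328)
P(in Windy after 4 days) = 0.2966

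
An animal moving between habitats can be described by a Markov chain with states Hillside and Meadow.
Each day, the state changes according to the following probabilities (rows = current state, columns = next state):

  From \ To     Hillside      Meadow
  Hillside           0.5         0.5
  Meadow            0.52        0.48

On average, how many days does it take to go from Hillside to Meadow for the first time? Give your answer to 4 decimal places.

Let t(s) be the expected number of days to first reach Meadow from state s, with t(Meadow) = 0. Conditioning on the first day:
t(Hillside) = 1 + 0.5·t(Hillside)
Solving: t(Hillside) = 2.0000.
Expected days from Hillside to Meadow: 2.0000.

2.0000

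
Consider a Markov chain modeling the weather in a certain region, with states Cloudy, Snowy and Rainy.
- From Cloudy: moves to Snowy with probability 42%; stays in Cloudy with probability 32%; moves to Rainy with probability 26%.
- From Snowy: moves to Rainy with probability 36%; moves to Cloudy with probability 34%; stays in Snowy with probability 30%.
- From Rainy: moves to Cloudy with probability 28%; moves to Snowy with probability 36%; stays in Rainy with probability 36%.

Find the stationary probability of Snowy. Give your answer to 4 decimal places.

0.3574

Let the stationary distribution be π with π = πP and π_1 + π_2 + π_3 = 1.
π_1 = 0.32·π_1 + 0.34·π_2 + 0.28·π_3
π_2 = 0.42·π_1 + 0.3·π_2 + 0.36·π_3
Solving with the normalization constraint gives π = (0.3140, 0.3574, 0.3286).
So the stationary probability of Snowy is 0.3574.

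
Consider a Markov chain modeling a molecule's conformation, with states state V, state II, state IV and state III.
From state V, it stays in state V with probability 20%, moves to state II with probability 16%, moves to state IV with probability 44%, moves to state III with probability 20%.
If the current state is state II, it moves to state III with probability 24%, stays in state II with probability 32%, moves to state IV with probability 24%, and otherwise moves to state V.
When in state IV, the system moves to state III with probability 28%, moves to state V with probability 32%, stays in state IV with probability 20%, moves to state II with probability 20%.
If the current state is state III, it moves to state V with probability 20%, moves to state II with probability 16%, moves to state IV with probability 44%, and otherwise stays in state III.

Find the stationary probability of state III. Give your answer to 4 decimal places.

0.2340

Let the stationary distribution be π with π = πP and π_1 + π_2 + π_3 + π_4 = 1.
π_1 = 0.2·π_1 + 0.2·π_2 + 0.32·π_3 + 0.2·π_4
π_2 = 0.16·π_1 + 0.32·π_2 + 0.2·π_3 + 0.16·π_4
π_3 = 0.44·π_1 + 0.24·π_2 + 0.2·π_3 + 0.44·π_4
Solving with the normalization constraint gives π = (0.2386, 0.2058, 0.3216, 0.2340).
So the stationary probability of state III is 0.2340.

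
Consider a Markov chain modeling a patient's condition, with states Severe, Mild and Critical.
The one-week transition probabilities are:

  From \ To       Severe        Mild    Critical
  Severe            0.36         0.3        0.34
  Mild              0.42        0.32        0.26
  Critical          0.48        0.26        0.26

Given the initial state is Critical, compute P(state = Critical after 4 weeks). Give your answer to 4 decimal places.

0.2931

Propagate the distribution vector 4 weeks from Critical.
After 0 weeks: (0.0000, 0.0000, 1.0000)
After 1 week: (0.4800, 0.2600, 0.2600)
After 2 weeks: (0.4068, 0.2948, 0.2984)
After 3 weeks: (0.4135, 0.2940, 0.2925)
After 4 weeks: (0.4127, 0.2942, 0.2931)
P(in Critical after 4 weeks) = 0.2931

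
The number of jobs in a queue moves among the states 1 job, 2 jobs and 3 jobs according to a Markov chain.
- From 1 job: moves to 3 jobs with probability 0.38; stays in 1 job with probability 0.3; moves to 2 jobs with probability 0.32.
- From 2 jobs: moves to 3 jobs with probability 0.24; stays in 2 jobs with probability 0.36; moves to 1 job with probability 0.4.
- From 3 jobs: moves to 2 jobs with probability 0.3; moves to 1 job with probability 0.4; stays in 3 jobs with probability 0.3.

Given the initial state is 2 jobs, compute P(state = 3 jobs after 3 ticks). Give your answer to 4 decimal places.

Propagate the distribution vector 3 ticks from 2 jobs.
After 0 ticks: (0.0000, 1.0000, 0.0000)
After 1 tick: (0.4000, 0.3600, 0.2400)
After 2 ticks: (0.3600, 0.3296, 0.3104)
After 3 ticks: (0.3640, 0.3270, 0.3090)
P(in 3 jobs after 3 ticks) = 0.3090

0.3090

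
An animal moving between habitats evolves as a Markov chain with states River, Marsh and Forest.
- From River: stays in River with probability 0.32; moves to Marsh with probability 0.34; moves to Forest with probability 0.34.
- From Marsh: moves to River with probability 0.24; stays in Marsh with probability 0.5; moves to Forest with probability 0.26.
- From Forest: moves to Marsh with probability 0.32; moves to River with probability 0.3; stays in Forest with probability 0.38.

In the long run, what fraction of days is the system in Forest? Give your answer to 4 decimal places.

Let the stationary distribution be π with π = πP and π_1 + π_2 + π_3 = 1.
π_1 = 0.32·π_1 + 0.24·π_2 + 0.3·π_3
π_2 = 0.34·π_1 + 0.5·π_2 + 0.32·π_3
Solving with the normalization constraint gives π = (0.2818, 0.3971, 0.3211).
So the stationary probability of Forest is 0.3211.

0.3211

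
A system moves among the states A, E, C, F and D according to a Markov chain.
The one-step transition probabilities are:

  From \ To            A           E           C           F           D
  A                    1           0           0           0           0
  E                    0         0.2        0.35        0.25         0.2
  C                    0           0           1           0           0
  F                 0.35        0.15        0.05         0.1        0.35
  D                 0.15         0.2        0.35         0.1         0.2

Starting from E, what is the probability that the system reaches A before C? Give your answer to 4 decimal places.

0.2538

Let h(s) be the probability of absorption at A starting from transient state s. Then h(A) = 1 and h(C) = 0. By first-step analysis:
h(E) = 0.2·h(E) + 0.35·0 + 0.25·h(F) + 0.2·h(D)
h(F) = 0.35·1 + 0.15·h(E) + 0.05·0 + 0.1·h(F) + 0.35·h(D)
h(D) = 0.15·1 + 0.2·h(E) + 0.35·0 + 0.1·h(F) + 0.2·h(D)
Solving: h(E) = 0.2538, h(F) = 0.5558, h(D) = 0.3204.
Starting from E, the probability is 0.2538.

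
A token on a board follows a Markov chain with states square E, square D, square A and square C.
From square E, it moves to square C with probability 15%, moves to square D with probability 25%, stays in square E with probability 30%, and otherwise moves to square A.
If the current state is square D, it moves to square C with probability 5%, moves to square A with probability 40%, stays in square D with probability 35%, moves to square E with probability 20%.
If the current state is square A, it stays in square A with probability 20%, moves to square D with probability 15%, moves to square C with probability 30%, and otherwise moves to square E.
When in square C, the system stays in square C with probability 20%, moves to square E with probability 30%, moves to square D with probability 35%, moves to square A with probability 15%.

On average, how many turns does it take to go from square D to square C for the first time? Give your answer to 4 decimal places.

Let t(s) be the expected number of turns to first reach square C from state s, with t(square C) = 0. Conditioning on the first turn:
t(square E) = 1 + 0.3·t(square E) + 0.25·t(square D) + 0.3·t(square A)
t(square D) = 1 + 0.2·t(square E) + 0.35·t(square D) + 0.4·t(square A)
t(square A) = 1 + 0.35·t(square E) + 0.15·t(square D) + 0.2·t(square A)
Solving: t(square E) = 5.8910, t(square D) = 6.4507, t(square A) = 5.0368.
Expected turns from square D to square C: 6.4507.

6.4507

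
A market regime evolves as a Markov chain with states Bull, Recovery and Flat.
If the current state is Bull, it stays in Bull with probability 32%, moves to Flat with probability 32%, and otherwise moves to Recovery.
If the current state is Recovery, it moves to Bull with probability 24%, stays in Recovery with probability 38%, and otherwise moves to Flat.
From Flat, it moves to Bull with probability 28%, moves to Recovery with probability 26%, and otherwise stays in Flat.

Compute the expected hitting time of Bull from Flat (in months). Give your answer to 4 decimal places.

3.7288

Let t(s) be the expected number of months to first reach Bull from state s, with t(Bull) = 0. Conditioning on the first month:
t(Recovery) = 1 + 0.38·t(Recovery) + 0.38·t(Flat)
t(Flat) = 1 + 0.26·t(Recovery) + 0.46·t(Flat)
Solving: t(Recovery) = 3.8983, t(Flat) = 3.7288.
Expected months from Flat to Bull: 3.7288.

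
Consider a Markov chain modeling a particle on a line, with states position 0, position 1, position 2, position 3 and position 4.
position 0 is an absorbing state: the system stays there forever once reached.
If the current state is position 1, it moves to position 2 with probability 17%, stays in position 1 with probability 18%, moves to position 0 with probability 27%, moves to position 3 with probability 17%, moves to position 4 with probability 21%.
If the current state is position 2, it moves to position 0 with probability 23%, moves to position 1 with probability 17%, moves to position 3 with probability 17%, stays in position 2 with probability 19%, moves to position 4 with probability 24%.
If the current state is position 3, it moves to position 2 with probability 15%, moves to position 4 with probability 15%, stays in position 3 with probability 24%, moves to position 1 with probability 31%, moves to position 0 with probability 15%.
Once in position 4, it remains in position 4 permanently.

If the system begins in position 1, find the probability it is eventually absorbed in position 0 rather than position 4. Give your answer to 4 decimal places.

0.5417

Let h(s) be the probability of absorption at position 0 starting from transient state s. Then h(position 0) = 1 and h(position 4) = 0. By first-step analysis:
h(position 1) = 0.27·1 + 0.18·h(position 1) + 0.17·h(position 2) + 0.17·h(position 3) + 0.21·0
h(position 2) = 0.23·1 + 0.17·h(position 1) + 0.19·h(position 2) + 0.17·h(position 3) + 0.24·0
h(position 3) = 0.15·1 + 0.31·h(position 1) + 0.15·h(position 2) + 0.24·h(position 3) + 0.15·0
Solving: h(position 1) = 0.5417, h(position 2) = 0.5064, h(position 3) = 0.5183.
Starting from position 1, the probability is 0.5417.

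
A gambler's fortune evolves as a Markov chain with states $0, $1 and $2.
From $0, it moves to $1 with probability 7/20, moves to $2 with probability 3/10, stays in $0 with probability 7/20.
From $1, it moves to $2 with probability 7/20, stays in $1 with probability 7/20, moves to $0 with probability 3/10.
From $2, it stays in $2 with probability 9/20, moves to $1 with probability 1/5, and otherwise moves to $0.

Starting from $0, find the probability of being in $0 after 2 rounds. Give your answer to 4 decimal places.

0.3325

Sum over the intermediate state after 1 round:
P = P($0→$0)·P($0→$0) + P($0→$1)·P($1→$0) + P($0→$2)·P($2→$0)
  = 0.35×0.35 + 0.35×0.3 + 0.3×0.35
  = 0.1225 + 0.1050 + 0.1050 = 0.3325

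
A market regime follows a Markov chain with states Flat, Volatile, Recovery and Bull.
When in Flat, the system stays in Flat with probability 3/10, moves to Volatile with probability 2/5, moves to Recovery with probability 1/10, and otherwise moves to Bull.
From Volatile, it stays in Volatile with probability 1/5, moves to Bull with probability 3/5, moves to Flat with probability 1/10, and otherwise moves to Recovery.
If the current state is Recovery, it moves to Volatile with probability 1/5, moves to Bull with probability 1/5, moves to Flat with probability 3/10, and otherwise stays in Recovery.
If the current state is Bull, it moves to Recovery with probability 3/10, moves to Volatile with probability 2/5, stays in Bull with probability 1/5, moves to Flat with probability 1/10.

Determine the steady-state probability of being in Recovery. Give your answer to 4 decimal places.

Let the stationary distribution be π with π = πP and π_1 + π_2 + π_3 + π_4 = 1.
π_1 = 0.3·π_1 + 0.1·π_2 + 0.3·π_3 + 0.1·π_4
π_2 = 0.4·π_1 + 0.2·π_2 + 0.2·π_3 + 0.4·π_4
π_3 = 0.1·π_1 + 0.1·π_2 + 0.3·π_3 + 0.3·π_4
Solving with the normalization constraint gives π = (0.1762, 0.2992, 0.2049, 0.3197).
So the stationary probability of Recovery is 0.2049.

0.2049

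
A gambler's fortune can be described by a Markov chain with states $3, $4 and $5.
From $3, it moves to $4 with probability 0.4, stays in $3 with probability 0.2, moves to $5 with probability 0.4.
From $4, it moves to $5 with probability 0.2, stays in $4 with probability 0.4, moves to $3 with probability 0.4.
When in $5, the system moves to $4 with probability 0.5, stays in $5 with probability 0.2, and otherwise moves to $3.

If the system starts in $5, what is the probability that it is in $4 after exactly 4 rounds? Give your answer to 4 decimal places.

Propagate the distribution vector 4 rounds from $5.
After 0 rounds: (0.0000, 0.0000, 1.0000)
After 1 round: (0.3000, 0.5000, 0.2000)
After 2 rounds: (0.3200, 0.4200, 0.2600)
After 3 rounds: (0.3100, 0.4260, 0.2640)
After 4 rounds: (0.3116, 0.4264, 0.2620)
P(in $4 after 4 rounds) = 0.4264

0.4264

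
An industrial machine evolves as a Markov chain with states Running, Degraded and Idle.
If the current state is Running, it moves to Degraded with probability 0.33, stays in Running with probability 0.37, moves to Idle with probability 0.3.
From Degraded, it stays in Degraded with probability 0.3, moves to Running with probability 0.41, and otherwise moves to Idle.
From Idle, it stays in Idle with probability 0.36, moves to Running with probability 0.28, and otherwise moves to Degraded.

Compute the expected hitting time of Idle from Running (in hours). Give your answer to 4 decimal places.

3.3693

Let t(s) be the expected number of hours to first reach Idle from state s, with t(Idle) = 0. Conditioning on the first hour:
t(Running) = 1 + 0.37·t(Running) + 0.33·t(Degraded)
t(Degraded) = 1 + 0.41·t(Running) + 0.3·t(Degraded)
Solving: t(Running) = 3.3693, t(Degraded) = 3.4020.
Expected hours from Running to Idle: 3.3693.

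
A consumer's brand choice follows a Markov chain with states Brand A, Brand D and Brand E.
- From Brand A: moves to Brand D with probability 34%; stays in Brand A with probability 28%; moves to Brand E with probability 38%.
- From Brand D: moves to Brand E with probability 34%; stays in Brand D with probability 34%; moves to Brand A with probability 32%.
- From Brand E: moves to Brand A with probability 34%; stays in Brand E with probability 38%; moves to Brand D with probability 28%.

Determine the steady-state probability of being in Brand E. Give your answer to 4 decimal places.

0.3673

Let the stationary distribution be π with π = πP and π_1 + π_2 + π_3 = 1.
π_1 = 0.28·π_1 + 0.32·π_2 + 0.34·π_3
π_2 = 0.34·π_1 + 0.34·π_2 + 0.28·π_3
Solving with the normalization constraint gives π = (0.3148, 0.3180, 0.3673).
So the stationary probability of Brand E is 0.3673.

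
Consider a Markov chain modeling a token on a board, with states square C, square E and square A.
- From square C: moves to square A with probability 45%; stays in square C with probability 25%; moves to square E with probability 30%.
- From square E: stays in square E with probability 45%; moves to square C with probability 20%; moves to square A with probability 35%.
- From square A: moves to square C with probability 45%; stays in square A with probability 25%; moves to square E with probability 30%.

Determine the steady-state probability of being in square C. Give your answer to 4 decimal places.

Let the stationary distribution be π with π = πP and π_1 + π_2 + π_3 = 1.
π_1 = 0.25·π_1 + 0.2·π_2 + 0.45·π_3
π_2 = 0.3·π_1 + 0.45·π_2 + 0.3·π_3
Solving with the normalization constraint gives π = (0.3015, 0.3529, 0.3456).
So the stationary probability of square C is 0.3015.

0.3015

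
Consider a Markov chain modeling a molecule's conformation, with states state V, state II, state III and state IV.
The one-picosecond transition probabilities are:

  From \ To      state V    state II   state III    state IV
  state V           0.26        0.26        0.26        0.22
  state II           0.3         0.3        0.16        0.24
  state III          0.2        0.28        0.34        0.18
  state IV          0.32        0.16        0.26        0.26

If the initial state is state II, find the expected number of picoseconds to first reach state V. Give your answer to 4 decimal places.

3.5424

Let t(s) be the expected number of picoseconds to first reach state V from state s, with t(state V) = 0. Conditioning on the first picosecond:
t(state II) = 1 + 0.3·t(state II) + 0.16·t(state III) + 0.24·t(state IV)
t(state III) = 1 + 0.28·t(state II) + 0.34·t(state III) + 0.18·t(state IV)
t(state IV) = 1 + 0.16·t(state II) + 0.26·t(state III) + 0.26·t(state IV)
Solving: t(state II) = 3.5424, t(state III) = 3.9765, t(state IV) = 3.5144.
Expected picoseconds from state II to state V: 3.5424.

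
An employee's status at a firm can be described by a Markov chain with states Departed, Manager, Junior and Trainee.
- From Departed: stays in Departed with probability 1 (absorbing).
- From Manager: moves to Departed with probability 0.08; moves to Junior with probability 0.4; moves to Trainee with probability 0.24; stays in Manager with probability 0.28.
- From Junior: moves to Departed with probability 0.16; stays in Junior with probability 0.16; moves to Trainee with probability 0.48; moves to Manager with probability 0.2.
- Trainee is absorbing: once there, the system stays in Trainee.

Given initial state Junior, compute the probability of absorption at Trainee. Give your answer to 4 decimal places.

0.7500

Let h(s) be the probability of absorption at Trainee starting from transient state s. Then h(Trainee) = 1 and h(Departed) = 0. By first-step analysis:
h(Manager) = 0.08·0 + 0.28·h(Manager) + 0.4·h(Junior) + 0.24·1
h(Junior) = 0.16·0 + 0.2·h(Manager) + 0.16·h(Junior) + 0.48·1
Solving: h(Manager) = 0.7500, h(Junior) = 0.7500.
Starting from Junior, the probability is 0.7500.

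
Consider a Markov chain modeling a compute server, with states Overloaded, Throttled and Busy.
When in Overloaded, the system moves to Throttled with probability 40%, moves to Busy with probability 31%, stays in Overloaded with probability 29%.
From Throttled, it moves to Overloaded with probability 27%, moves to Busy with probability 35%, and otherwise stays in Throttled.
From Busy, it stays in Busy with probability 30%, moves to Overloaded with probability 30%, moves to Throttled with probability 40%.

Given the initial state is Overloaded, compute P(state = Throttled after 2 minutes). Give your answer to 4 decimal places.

Sum over the intermediate state after 1 minute:
P = P(Overloaded→Overloaded)·P(Overloaded→Throttled) + P(Overloaded→Throttled)·P(Throttled→Throttled) + P(Overloaded→Busy)·P(Busy→Throttled)
  = 0.29×0.4 + 0.4×0.38 + 0.31×0.4
  = 0.1160 + 0.1520 + 0.1240 = 0.3920

0.3920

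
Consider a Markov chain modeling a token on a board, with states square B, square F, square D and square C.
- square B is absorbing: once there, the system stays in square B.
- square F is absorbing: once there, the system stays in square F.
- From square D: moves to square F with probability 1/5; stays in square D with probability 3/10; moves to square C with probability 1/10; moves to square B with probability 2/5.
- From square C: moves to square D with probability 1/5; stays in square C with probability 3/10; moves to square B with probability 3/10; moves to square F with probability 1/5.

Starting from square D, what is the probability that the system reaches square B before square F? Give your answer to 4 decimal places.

0.6596

Let h(s) be the probability of absorption at square B starting from transient state s. Then h(square B) = 1 and h(square F) = 0. By first-step analysis:
h(square D) = 0.4·1 + 0.2·0 + 0.3·h(square D) + 0.1·h(square C)
h(square C) = 0.3·1 + 0.2·0 + 0.2·h(square D) + 0.3·h(square C)
Solving: h(square D) = 0.6596, h(square C) = 0.6170.
Starting from square D, the probability is 0.6596.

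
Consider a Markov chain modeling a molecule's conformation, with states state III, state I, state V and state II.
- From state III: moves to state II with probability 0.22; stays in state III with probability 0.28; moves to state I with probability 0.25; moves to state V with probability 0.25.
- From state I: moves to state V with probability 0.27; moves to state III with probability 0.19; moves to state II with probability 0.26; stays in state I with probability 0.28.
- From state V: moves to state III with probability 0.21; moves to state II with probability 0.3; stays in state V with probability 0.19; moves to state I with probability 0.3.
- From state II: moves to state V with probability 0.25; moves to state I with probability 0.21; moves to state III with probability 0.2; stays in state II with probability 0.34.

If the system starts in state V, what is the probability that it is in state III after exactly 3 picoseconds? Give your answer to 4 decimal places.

Propagate the distribution vector 3 picoseconds from state V.
After 0 picoseconds: (0.0000, 0.0000, 1.0000, 0.0000)
After 1 picosecond: (0.2100, 0.3000, 0.1900, 0.3000)
After 2 picoseconds: (0.2157, 0.2565, 0.2446, 0.2832)
After 3 picoseconds: (0.2171, 0.2586, 0.2405, 0.2838)
P(in state III after 3 picoseconds) = 0.2171

0.2171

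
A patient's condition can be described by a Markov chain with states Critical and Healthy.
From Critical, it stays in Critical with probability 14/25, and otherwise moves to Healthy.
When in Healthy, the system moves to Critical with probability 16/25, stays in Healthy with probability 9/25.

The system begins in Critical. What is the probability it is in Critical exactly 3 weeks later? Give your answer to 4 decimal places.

0.5924

Propagate the distribution vector 3 weeks from Critical.
After 0 weeks: (1.0000, 0.0000)
After 1 week: (0.5600, 0.4400)
After 2 weeks: (0.5952, 0.4048)
After 3 weeks: (0.5924, 0.4076)
P(in Critical after 3 weeks) = 0.5924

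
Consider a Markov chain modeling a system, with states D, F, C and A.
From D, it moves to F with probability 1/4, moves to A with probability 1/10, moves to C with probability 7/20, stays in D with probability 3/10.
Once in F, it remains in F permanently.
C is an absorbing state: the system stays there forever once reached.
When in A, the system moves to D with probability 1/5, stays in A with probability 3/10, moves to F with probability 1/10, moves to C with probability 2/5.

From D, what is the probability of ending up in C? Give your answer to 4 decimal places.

0.6064

Let h(s) be the probability of absorption at C starting from transient state s. Then h(C) = 1 and h(F) = 0. By first-step analysis:
h(D) = 0.3·h(D) + 0.25·0 + 0.35·1 + 0.1·h(A)
h(A) = 0.2·h(D) + 0.1·0 + 0.4·1 + 0.3·h(A)
Solving: h(D) = 0.6064, h(A) = 0.7447.
Starting from D, the probability is 0.6064.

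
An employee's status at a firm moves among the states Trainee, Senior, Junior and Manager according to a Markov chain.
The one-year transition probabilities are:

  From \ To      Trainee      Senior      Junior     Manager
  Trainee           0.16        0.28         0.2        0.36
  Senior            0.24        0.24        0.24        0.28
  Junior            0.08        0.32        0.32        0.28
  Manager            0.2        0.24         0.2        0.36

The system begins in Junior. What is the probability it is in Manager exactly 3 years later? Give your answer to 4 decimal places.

0.3184

Propagate the distribution vector 3 years from Junior.
After 0 years: (0.0000, 0.0000, 1.0000, 0.0000)
After 1 year: (0.0800, 0.3200, 0.3200, 0.2800)
After 2 years: (0.1712, 0.2688, 0.2512, 0.3088)
After 3 years: (0.1738, 0.2669, 0.2409, 0.3184)
P(in Manager after 3 years) = 0.3184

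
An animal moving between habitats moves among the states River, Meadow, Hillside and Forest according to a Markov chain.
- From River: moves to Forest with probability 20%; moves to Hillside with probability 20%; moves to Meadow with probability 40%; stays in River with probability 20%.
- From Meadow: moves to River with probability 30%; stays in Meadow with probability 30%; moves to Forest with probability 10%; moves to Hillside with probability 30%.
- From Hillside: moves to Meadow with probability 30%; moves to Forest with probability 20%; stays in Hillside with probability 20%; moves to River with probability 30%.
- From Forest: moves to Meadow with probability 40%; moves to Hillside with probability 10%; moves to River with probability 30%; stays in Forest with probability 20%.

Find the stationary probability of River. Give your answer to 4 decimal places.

Let the stationary distribution be π with π = πP and π_1 + π_2 + π_3 + π_4 = 1.
π_1 = 0.2·π_1 + 0.3·π_2 + 0.3·π_3 + 0.3·π_4
π_2 = 0.4·π_1 + 0.3·π_2 + 0.3·π_3 + 0.4·π_4
π_3 = 0.2·π_1 + 0.3·π_2 + 0.2·π_3 + 0.1·π_4
Solving with the normalization constraint gives π = (0.2727, 0.3438, 0.2178, 0.1656).
So the stationary probability of River is 0.2727.

0.2727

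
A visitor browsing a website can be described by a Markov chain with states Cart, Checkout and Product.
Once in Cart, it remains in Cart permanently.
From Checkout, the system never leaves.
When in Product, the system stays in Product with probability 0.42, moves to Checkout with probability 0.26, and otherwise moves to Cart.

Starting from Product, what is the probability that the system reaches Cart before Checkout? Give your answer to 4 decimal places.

0.5517

Let h(s) be the probability of absorption at Cart starting from transient state s. Then h(Cart) = 1 and h(Checkout) = 0. By first-step analysis:
h(Product) = 0.32·1 + 0.26·0 + 0.42·h(Product)
Solving: h(Product) = 0.5517.
Starting from Product, the probability is 0.5517.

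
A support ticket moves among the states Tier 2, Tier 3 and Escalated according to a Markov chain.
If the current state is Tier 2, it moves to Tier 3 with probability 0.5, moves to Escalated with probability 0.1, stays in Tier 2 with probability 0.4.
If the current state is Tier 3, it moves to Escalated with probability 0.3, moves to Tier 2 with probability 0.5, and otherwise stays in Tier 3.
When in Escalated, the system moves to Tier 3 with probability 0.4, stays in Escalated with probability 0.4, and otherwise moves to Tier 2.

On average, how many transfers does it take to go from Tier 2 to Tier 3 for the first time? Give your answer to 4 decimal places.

2.0588

Let t(s) be the expected number of transfers to first reach Tier 3 from state s, with t(Tier 3) = 0. Conditioning on the first transfer:
t(Tier 2) = 1 + 0.4·t(Tier 2) + 0.1·t(Escalated)
t(Escalated) = 1 + 0.2·t(Tier 2) + 0.4·t(Escalated)
Solving: t(Tier 2) = 2.0588, t(Escalated) = 2.3529.
Expected transfers from Tier 2 to Tier 3: 2.0588.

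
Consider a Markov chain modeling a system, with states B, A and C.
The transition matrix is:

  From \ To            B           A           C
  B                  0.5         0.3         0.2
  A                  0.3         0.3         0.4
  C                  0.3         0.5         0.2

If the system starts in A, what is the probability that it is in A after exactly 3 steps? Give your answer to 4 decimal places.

0.3520

Propagate the distribution vector 3 steps from A.
After 0 steps: (0.0000, 1.0000, 0.0000)
After 1 step: (0.3000, 0.3000, 0.4000)
After 2 steps: (0.3600, 0.3800, 0.2600)
After 3 steps: (0.3720, 0.3520, 0.2760)
P(in A after 3 steps) = 0.3520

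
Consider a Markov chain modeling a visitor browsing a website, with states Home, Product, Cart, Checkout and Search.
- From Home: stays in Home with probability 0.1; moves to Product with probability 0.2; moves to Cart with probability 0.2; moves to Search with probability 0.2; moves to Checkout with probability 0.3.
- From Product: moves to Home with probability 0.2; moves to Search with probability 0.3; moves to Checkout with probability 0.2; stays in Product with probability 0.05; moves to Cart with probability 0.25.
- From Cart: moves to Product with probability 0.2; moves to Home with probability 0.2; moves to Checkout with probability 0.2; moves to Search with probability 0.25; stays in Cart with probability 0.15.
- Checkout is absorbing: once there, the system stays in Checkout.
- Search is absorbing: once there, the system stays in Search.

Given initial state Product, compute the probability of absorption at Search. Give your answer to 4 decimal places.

0.5539

Let h(s) be the probability of absorption at Search starting from transient state s. Then h(Search) = 1 and h(Checkout) = 0. By first-step analysis:
h(Home) = 0.1·h(Home) + 0.2·h(Product) + 0.2·h(Cart) + 0.3·0 + 0.2·1
h(Product) = 0.2·h(Home) + 0.05·h(Product) + 0.25·h(Cart) + 0.2·0 + 0.3·1
h(Cart) = 0.2·h(Home) + 0.2·h(Product) + 0.15·h(Cart) + 0.2·0 + 0.25·1
Solving: h(Home) = 0.4639, h(Product) = 0.5539, h(Cart) = 0.5336.
Starting from Product, the probability is 0.5539.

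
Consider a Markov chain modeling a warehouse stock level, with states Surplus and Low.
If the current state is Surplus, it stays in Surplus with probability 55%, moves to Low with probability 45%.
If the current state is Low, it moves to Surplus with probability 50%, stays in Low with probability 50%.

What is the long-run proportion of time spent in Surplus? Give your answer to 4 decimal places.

Let the stationary distribution be π with π = πP and π_1 + π_2 = 1.
π_1 = 0.55·π_1 + 0.5·π_2
Solving with the normalization constraint gives π = (0.5263, 0.4737).
So the stationary probability of Surplus is 0.5263.

0.5263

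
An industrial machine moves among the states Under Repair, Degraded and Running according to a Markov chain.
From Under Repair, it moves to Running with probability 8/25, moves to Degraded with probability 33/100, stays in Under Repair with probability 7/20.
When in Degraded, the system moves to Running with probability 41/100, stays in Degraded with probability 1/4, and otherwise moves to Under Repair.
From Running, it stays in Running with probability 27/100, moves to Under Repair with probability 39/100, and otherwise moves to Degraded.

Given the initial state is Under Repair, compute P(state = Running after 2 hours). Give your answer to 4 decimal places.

Sum over the intermediate state after 1 hour:
P = P(Under Repair→Under Repair)·P(Under Repair→Running) + P(Under Repair→Degraded)·P(Degraded→Running) + P(Under Repair→Running)·P(Running→Running)
  = 0.35×0.32 + 0.33×0.41 + 0.32×0.27
  = 0.1120 + 0.1353 + 0.0864 = 0.3337

0.3337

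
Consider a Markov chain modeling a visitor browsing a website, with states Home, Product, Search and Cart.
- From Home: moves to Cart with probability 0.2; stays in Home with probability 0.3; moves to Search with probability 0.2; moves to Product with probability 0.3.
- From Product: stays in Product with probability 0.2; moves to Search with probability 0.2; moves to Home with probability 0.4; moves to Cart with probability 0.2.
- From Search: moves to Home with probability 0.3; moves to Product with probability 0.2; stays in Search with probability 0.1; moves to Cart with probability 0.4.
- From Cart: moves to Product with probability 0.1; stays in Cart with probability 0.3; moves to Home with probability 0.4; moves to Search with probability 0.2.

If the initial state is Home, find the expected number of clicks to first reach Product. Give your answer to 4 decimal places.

4.3612

Let t(s) be the expected number of clicks to first reach Product from state s, with t(Product) = 0. Conditioning on the first click:
t(Home) = 1 + 0.3·t(Home) + 0.2·t(Search) + 0.2·t(Cart)
t(Search) = 1 + 0.3·t(Home) + 0.1·t(Search) + 0.4·t(Cart)
t(Cart) = 1 + 0.4·t(Home) + 0.2·t(Search) + 0.3·t(Cart)
Solving: t(Home) = 4.3612, t(Search) = 4.9339, t(Cart) = 5.3304.
Expected clicks from Home to Product: 4.3612.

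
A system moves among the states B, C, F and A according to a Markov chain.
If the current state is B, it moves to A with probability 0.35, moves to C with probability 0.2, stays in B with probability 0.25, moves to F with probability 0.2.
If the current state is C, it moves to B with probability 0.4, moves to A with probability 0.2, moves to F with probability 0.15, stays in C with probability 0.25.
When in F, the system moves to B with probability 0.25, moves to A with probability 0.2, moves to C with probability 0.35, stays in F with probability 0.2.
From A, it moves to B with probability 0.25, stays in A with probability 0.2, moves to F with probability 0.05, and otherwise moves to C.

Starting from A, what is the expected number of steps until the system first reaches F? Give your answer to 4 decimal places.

Let t(s) be the expected number of steps to first reach F from state s, with t(F) = 0. Conditioning on the first step:
t(B) = 1 + 0.25·t(B) + 0.2·t(C) + 0.35·t(A)
t(C) = 1 + 0.4·t(B) + 0.25·t(C) + 0.2·t(A)
t(A) = 1 + 0.25·t(B) + 0.5·t(C) + 0.2·t(A)
Solving: t(B) = 6.8783, t(C) = 7.0899, t(A) = 7.8307.
Expected steps from A to F: 7.8307.

7.8307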